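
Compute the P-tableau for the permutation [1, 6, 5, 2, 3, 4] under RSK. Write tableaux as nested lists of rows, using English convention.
After inserting 1: P = [[1]].
After inserting 6: P = [[1, 6]].
After inserting 5: P = [[1, 5], [6]].
After inserting 2: P = [[1, 2], [5], [6]].
After inserting 3: P = [[1, 2, 3], [5], [6]].
After inserting 4: P = [[1, 2, 3, 4], [5], [6]].

So P = [[1, 2, 3, 4], [5], [6]].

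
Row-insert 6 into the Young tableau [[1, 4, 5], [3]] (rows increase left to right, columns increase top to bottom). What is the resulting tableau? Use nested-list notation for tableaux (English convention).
6 is larger than every entry of row 1, so it is appended to row 1. The new tableau is [[1, 4, 5, 6], [3]].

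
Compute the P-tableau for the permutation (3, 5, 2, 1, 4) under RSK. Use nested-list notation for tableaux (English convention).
P = [[1, 4], [2, 5], [3]]

Insert 3: appended to row 1. P = [[3]].
Insert 5: appended to row 1. P = [[3, 5]].
Insert 2: 2 bumps 3 from row 1; 3 starts row 2. P = [[2, 5], [3]].
Insert 1: 1 bumps 2 from row 1; 2 bumps 3 from row 2; 3 starts row 3. P = [[1, 5], [2], [3]].
Insert 4: 4 bumps 5 from row 1; 5 appends to row 2. P = [[1, 4], [2, 5], [3]].

So P = [[1, 4], [2, 5], [3]].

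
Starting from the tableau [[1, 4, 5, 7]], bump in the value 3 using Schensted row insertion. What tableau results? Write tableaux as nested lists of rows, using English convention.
In row 1, 3 replaces 4 (the leftmost entry greater than 3); 4 is bumped to row 2. 4 starts a new row 2. The new tableau is [[1, 3, 5, 7], [4]].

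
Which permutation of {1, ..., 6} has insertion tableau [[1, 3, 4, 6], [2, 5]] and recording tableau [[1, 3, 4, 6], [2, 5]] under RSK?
2 1 3 5 4 6

Reverse RSK: for i = n, n-1, ..., 1, locate i in Q, remove the corresponding corner cell from P, and reverse-bump its entry up through P; the value ejected from row 1 is w(i).

So w = 2 1 3 5 4 6.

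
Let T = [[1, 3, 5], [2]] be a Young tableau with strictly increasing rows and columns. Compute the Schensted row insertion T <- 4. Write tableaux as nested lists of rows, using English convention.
[[1, 3, 4], [2, 5]]

In row 1, 4 replaces 5 (the leftmost entry greater than 4); 5 is bumped to row 2. 5 is appended to row 2. The new tableau is [[1, 3, 4], [2, 5]].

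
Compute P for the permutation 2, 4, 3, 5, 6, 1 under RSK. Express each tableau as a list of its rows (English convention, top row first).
After inserting 2: P = [[2]].
After inserting 4: P = [[2, 4]].
After inserting 3: P = [[2, 3], [4]].
After inserting 5: P = [[2, 3, 5], [4]].
After inserting 6: P = [[2, 3, 5, 6], [4]].
After inserting 1: P = [[1, 3, 5, 6], [2], [4]].

So P = [[1, 3, 5, 6], [2], [4]].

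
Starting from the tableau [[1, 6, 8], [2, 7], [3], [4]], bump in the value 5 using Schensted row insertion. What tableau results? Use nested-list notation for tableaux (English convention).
In row 1, 5 replaces 6 (the leftmost entry greater than 5); 6 is bumped to row 2. In row 2, 6 replaces 7 (the leftmost entry greater than 6); 7 is bumped to row 3. 7 is appended to row 3. The new tableau is [[1, 5, 8], [2, 6], [3, 7], [4]].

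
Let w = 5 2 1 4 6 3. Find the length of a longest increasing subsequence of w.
3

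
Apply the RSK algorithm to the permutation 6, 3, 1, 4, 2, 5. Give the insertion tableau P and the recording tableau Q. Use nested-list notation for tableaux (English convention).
Insert each entry of the permutation into P by Schensted row insertion, recording in Q the position of each new cell.

Insert 6: appended to row 1. P = [[6]], Q = [[1]].
Insert 3: 3 bumps 6 from row 1; 6 starts row 2. P = [[3], [6]], Q = [[1], [2]].
Insert 1: 1 bumps 3 from row 1; 3 bumps 6 from row 2; 6 starts row 3. P = [[1], [3], [6]], Q = [[1], [2], [3]].
Insert 4: appended to row 1. P = [[1, 4], [3], [6]], Q = [[1, 4], [2], [3]].
Insert 2: 2 bumps 4 from row 1; 4 appends to row 2. P = [[1, 2], [3, 4], [6]], Q = [[1, 4], [2, 5], [3]].
Insert 5: appended to row 1. P = [[1, 2, 5], [3, 4], [6]], Q = [[1, 4, 6], [2, 5], [3]].

So P = [[1, 2, 5], [3, 4], [6]], Q = [[1, 4, 6], [2, 5], [3]].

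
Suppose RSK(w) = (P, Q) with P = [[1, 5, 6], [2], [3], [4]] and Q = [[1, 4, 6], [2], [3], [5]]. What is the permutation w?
4 3 2 5 1 6

Reverse the RSK construction: for i from n down to 1, find the cell of Q containing i, remove the entry at that cell from P, and reverse-bump it up through P; the value ejected from row 1 is w(i).

Step i=6: Q has 6 at row 1, column 3; remove that cell from P, ejecting 6. So w(6) = 6. P is now [[1, 5], [2], [3], [4]].
Step i=5: Q has 5 at row 4, column 1; remove 4 from row 4 of P and reverse-bump: 4 enters row 3 and ejects 3; 3 enters row 2 and ejects 2; 2 enters row 1 and ejects 1. So w(5) = 1. P is now [[2, 5], [3], [4]].
Step i=4: Q has 4 at row 1, column 2; remove that cell from P, ejecting 5. So w(4) = 5. P is now [[2], [3], [4]].
Step i=3: Q has 3 at row 3, column 1; remove 4 from row 3 of P and reverse-bump: 4 enters row 2 and ejects 3; 3 enters row 1 and ejects 2. So w(3) = 2. P is now [[3], [4]].
Step i=2: Q has 2 at row 2, column 1; remove 4 from row 2 of P and reverse-bump: 4 enters row 1 and ejects 3. So w(2) = 3. P is now [[4]].
Step i=1: Q has 1 at row 1, column 1; remove that cell from P, ejecting 4. So w(1) = 4. P is now [].

So w = 4 3 2 5 1 6.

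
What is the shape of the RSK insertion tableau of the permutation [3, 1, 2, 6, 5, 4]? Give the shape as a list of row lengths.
[3, 2, 1]

Row-insert each entry into an empty tableau.

After inserting 3: P = [[3]].
After inserting 1: P = [[1], [3]].
After inserting 2: P = [[1, 2], [3]].
After inserting 6: P = [[1, 2, 6], [3]].
After inserting 5: P = [[1, 2, 5], [3, 6]].
After inserting 4: P = [[1, 2, 4], [3, 5], [6]].

The final insertion tableau P = [[1, 2, 4], [3, 5], [6]] has shape [3, 2, 1].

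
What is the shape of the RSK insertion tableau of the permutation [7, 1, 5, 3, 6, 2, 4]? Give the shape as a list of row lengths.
[3, 2, 1, 1]

RSK row insertion gives P = [[1, 2, 4], [3, 6], [5], [7]], which has shape [3, 2, 1, 1].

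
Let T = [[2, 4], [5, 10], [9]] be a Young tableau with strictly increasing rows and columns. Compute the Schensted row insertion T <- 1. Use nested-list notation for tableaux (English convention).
In row 1, 1 replaces 2 (the leftmost entry greater than 1); 2 is bumped to row 2. In row 2, 2 replaces 5 (the leftmost entry greater than 2); 5 is bumped to row 3. In row 3, 5 replaces 9 (the leftmost entry greater than 5); 9 is bumped to row 4. 9 starts a new row 4. The new tableau is [[1, 4], [2, 10], [5], [9]].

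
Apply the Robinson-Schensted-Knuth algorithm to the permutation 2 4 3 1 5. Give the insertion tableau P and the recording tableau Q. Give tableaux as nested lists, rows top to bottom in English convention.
Insert each entry of the permutation into P by Schensted row insertion, recording in Q the position of each new cell.

Insert 2: appended to row 1. P = [[2]], Q = [[1]].
Insert 4: appended to row 1. P = [[2, 4]], Q = [[1, 2]].
Insert 3: 3 bumps 4 from row 1; 4 starts row 2. P = [[2, 3], [4]], Q = [[1, 2], [3]].
Insert 1: 1 bumps 2 from row 1; 2 bumps 4 from row 2; 4 starts row 3. P = [[1, 3], [2], [4]], Q = [[1, 2], [3], [4]].
Insert 5: appended to row 1. P = [[1, 3, 5], [2], [4]], Q = [[1, 2, 5], [3], [4]].

So P = [[1, 3, 5], [2], [4]], Q = [[1, 2, 5], [3], [4]].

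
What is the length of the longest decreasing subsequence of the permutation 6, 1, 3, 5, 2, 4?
3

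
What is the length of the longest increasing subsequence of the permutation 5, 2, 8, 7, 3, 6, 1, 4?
3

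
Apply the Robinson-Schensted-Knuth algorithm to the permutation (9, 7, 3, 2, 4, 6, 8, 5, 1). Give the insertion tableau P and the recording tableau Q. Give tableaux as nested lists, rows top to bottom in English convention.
Insert each entry of the permutation into P by Schensted row insertion, recording in Q the position of each new cell.

Insert 9: appended to row 1. P = [[9]].
Insert 7: 7 bumps 9 from row 1; 9 starts row 2. P = [[7], [9]].
Insert 3: 3 bumps 7 from row 1; 7 bumps 9 from row 2; 9 starts row 3. P = [[3], [7], [9]].
Insert 2: 2 bumps 3 from row 1; 3 bumps 7 from row 2; 7 bumps 9 from row 3; 9 starts row 4. P = [[2], [3], [7], [9]].
Insert 4: appended to row 1. P = [[2, 4], [3], [7], [9]].
Insert 6: appended to row 1. P = [[2, 4, 6], [3], [7], [9]].
Insert 8: appended to row 1. P = [[2, 4, 6, 8], [3], [7], [9]].
Insert 5: 5 bumps 6 from row 1; 6 appends to row 2. P = [[2, 4, 5, 8], [3, 6], [7], [9]].
Insert 1: 1 bumps 2 from row 1; 2 bumps 3 from row 2; 3 bumps 7 from row 3; 7 bumps 9 from row 4; 9 starts row 5. P = [[1, 4, 5, 8], [2, 6], [3], [7], [9]].

So P = [[1, 4, 5, 8], [2, 6], [3], [7], [9]], Q = [[1, 5, 6, 7], [2, 8], [3], [4], [9]].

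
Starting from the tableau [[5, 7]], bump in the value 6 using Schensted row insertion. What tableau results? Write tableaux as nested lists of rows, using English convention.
[[5, 6], [7]]

In row 1, 6 replaces 7 (the leftmost entry greater than 6); 7 is bumped to row 2. 7 starts a new row 2. The new tableau is [[5, 6], [7]].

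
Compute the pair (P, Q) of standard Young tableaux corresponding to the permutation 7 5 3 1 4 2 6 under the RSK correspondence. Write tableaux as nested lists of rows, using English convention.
Insert each entry of the permutation into P by Schensted row insertion, recording in Q the position of each new cell.

After inserting 7: P = [[7]].
After inserting 5: P = [[5], [7]].
After inserting 3: P = [[3], [5], [7]].
After inserting 1: P = [[1], [3], [5], [7]].
After inserting 4: P = [[1, 4], [3], [5], [7]].
After inserting 2: P = [[1, 2], [3, 4], [5], [7]].
After inserting 6: P = [[1, 2, 6], [3, 4], [5], [7]].

So P = [[1, 2, 6], [3, 4], [5], [7]], Q = [[1, 5, 7], [2, 6], [3], [4]].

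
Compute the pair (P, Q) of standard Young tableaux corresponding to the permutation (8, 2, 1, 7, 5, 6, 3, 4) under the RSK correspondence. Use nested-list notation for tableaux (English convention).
Insert each entry of the permutation into P by Schensted row insertion, recording in Q the position of each new cell.

Insert 8: appended to row 1. P = [[8]].
Insert 2: 2 bumps 8 from row 1; 8 starts row 2. P = [[2], [8]].
Insert 1: 1 bumps 2 from row 1; 2 bumps 8 from row 2; 8 starts row 3. P = [[1], [2], [8]].
Insert 7: appended to row 1. P = [[1, 7], [2], [8]].
Insert 5: 5 bumps 7 from row 1; 7 appends to row 2. P = [[1, 5], [2, 7], [8]].
Insert 6: appended to row 1. P = [[1, 5, 6], [2, 7], [8]].
Insert 3: 3 bumps 5 from row 1; 5 bumps 7 from row 2; 7 bumps 8 from row 3; 8 starts row 4. P = [[1, 3, 6], [2, 5], [7], [8]].
Insert 4: 4 bumps 6 from row 1; 6 appends to row 2. P = [[1, 3, 4], [2, 5, 6], [7], [8]].

So P = [[1, 3, 4], [2, 5, 6], [7], [8]], Q = [[1, 4, 6], [2, 5, 8], [3], [7]].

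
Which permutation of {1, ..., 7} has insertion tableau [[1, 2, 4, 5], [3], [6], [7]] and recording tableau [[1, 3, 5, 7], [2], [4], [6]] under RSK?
Reverse the RSK construction: for i from n down to 1, find the cell of Q containing i, remove the entry at that cell from P, and reverse-bump it up through P; the value ejected from row 1 is w(i).

Step i=7: Q has 7 at row 1, column 4; remove that cell from P, ejecting 5. So w(7) = 5. P is now [[1, 2, 4], [3], [6], [7]].
Step i=6: Q has 6 at row 4, column 1; remove 7 from row 4 of P and reverse-bump: 7 enters row 3 and ejects 6; 6 enters row 2 and ejects 3; 3 enters row 1 and ejects 2. So w(6) = 2. P is now [[1, 3, 4], [6], [7]].
Step i=5: Q has 5 at row 1, column 3; remove that cell from P, ejecting 4. So w(5) = 4. P is now [[1, 3], [6], [7]].
Step i=4: Q has 4 at row 3, column 1; remove 7 from row 3 of P and reverse-bump: 7 enters row 2 and ejects 6; 6 enters row 1 and ejects 3. So w(4) = 3. P is now [[1, 6], [7]].
Step i=3: Q has 3 at row 1, column 2; remove that cell from P, ejecting 6. So w(3) = 6. P is now [[1], [7]].
Step i=2: Q has 2 at row 2, column 1; remove 7 from row 2 of P and reverse-bump: 7 enters row 1 and ejects 1. So w(2) = 1. P is now [[7]].
Step i=1: Q has 1 at row 1, column 1; remove that cell from P, ejecting 7. So w(1) = 7. P is now [].

So w = 7 1 6 3 4 2 5.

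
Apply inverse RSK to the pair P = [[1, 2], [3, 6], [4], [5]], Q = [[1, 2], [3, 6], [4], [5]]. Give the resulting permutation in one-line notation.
5 6 4 3 1 2

Reverse the RSK construction: for i from n down to 1, find the cell of Q containing i, remove the entry at that cell from P, and reverse-bump it up through P; the value ejected from row 1 is w(i).

Step i=6: Q has 6 at row 2, column 2; remove 6 from row 2 of P and reverse-bump: 6 enters row 1 and ejects 2. So w(6) = 2. P is now [[1, 6], [3], [4], [5]].
Step i=5: Q has 5 at row 4, column 1; remove 5 from row 4 of P and reverse-bump: 5 enters row 3 and ejects 4; 4 enters row 2 and ejects 3; 3 enters row 1 and ejects 1. So w(5) = 1. P is now [[3, 6], [4], [5]].
Step i=4: Q has 4 at row 3, column 1; remove 5 from row 3 of P and reverse-bump: 5 enters row 2 and ejects 4; 4 enters row 1 and ejects 3. So w(4) = 3. P is now [[4, 6], [5]].
Step i=3: Q has 3 at row 2, column 1; remove 5 from row 2 of P and reverse-bump: 5 enters row 1 and ejects 4. So w(3) = 4. P is now [[5, 6]].
Step i=2: Q has 2 at row 1, column 2; remove that cell from P, ejecting 6. So w(2) = 6. P is now [[5]].
Step i=1: Q has 1 at row 1, column 1; remove that cell from P, ejecting 5. So w(1) = 5. P is now [].

So w = 5 6 4 3 1 2.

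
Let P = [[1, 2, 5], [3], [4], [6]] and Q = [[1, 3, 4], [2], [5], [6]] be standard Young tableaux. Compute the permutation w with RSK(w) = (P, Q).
6 1 4 5 3 2

Reverse the RSK construction: for i from n down to 1, find the cell of Q containing i, remove the entry at that cell from P, and reverse-bump it up through P; the value ejected from row 1 is w(i).

Step i=6: Q has 6 at row 4, column 1; remove 6 from row 4 of P and reverse-bump: 6 enters row 3 and ejects 4; 4 enters row 2 and ejects 3; 3 enters row 1 and ejects 2. So w(6) = 2. P is now [[1, 3, 5], [4], [6]].
Step i=5: Q has 5 at row 3, column 1; remove 6 from row 3 of P and reverse-bump: 6 enters row 2 and ejects 4; 4 enters row 1 and ejects 3. So w(5) = 3. P is now [[1, 4, 5], [6]].
Step i=4: Q has 4 at row 1, column 3; remove that cell from P, ejecting 5. So w(4) = 5. P is now [[1, 4], [6]].
Step i=3: Q has 3 at row 1, column 2; remove that cell from P, ejecting 4. So w(3) = 4. P is now [[1], [6]].
Step i=2: Q has 2 at row 2, column 1; remove 6 from row 2 of P and reverse-bump: 6 enters row 1 and ejects 1. So w(2) = 1. P is now [[6]].
Step i=1: Q has 1 at row 1, column 1; remove that cell from P, ejecting 6. So w(1) = 6. P is now [].

So w = 6 1 4 5 3 2.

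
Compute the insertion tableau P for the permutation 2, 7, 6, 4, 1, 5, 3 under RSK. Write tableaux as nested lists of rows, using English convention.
P = [[1, 3, 5], [2, 4], [6], [7]]

Insert 2: appended to row 1. P = [[2]].
Insert 7: appended to row 1. P = [[2, 7]].
Insert 6: 6 bumps 7 from row 1; 7 starts row 2. P = [[2, 6], [7]].
Insert 4: 4 bumps 6 from row 1; 6 bumps 7 from row 2; 7 starts row 3. P = [[2, 4], [6], [7]].
Insert 1: 1 bumps 2 from row 1; 2 bumps 6 from row 2; 6 bumps 7 from row 3; 7 starts row 4. P = [[1, 4], [2], [6], [7]].
Insert 5: appended to row 1. P = [[1, 4, 5], [2], [6], [7]].
Insert 3: 3 bumps 4 from row 1; 4 appends to row 2. P = [[1, 3, 5], [2, 4], [6], [7]].

So P = [[1, 3, 5], [2, 4], [6], [7]].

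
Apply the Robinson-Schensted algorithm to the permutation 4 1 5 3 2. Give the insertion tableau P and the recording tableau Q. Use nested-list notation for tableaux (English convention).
Insert each entry of the permutation into P by Schensted row insertion, recording in Q the position of each new cell.

Insert 4: appended to row 1. P = [[4]], Q = [[1]].
Insert 1: 1 bumps 4 from row 1; 4 starts row 2. P = [[1], [4]], Q = [[1], [2]].
Insert 5: appended to row 1. P = [[1, 5], [4]], Q = [[1, 3], [2]].
Insert 3: 3 bumps 5 from row 1; 5 appends to row 2. P = [[1, 3], [4, 5]], Q = [[1, 3], [2, 4]].
Insert 2: 2 bumps 3 from row 1; 3 bumps 4 from row 2; 4 starts row 3. P = [[1, 2], [3, 5], [4]], Q = [[1, 3], [2, 4], [5]].

So P = [[1, 2], [3, 5], [4]], Q = [[1, 3], [2, 4], [5]].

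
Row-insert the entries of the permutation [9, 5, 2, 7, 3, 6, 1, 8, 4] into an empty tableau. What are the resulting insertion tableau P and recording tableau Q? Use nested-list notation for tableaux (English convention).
P = [[1, 3, 4, 8], [2, 6], [5, 7], [9]], Q = [[1, 4, 6, 8], [2, 5], [3, 9], [7]]

Insert each entry of the permutation into P by Schensted row insertion, recording in Q the position of each new cell.

Insert 9: appended to row 1. P = [[9]], Q = [[1]].
Insert 5: 5 bumps 9 from row 1; 9 starts row 2. P = [[5], [9]], Q = [[1], [2]].
Insert 2: 2 bumps 5 from row 1; 5 bumps 9 from row 2; 9 starts row 3. P = [[2], [5], [9]], Q = [[1], [2], [3]].
Insert 7: appended to row 1. P = [[2, 7], [5], [9]], Q = [[1, 4], [2], [3]].
Insert 3: 3 bumps 7 from row 1; 7 appends to row 2. P = [[2, 3], [5, 7], [9]], Q = [[1, 4], [2, 5], [3]].
Insert 6: appended to row 1. P = [[2, 3, 6], [5, 7], [9]], Q = [[1, 4, 6], [2, 5], [3]].
Insert 1: 1 bumps 2 from row 1; 2 bumps 5 from row 2; 5 bumps 9 from row 3; 9 starts row 4. P = [[1, 3, 6], [2, 7], [5], [9]], Q = [[1, 4, 6], [2, 5], [3], [7]].
Insert 8: appended to row 1. P = [[1, 3, 6, 8], [2, 7], [5], [9]], Q = [[1, 4, 6, 8], [2, 5], [3], [7]].
Insert 4: 4 bumps 6 from row 1; 6 bumps 7 from row 2; 7 appends to row 3. P = [[1, 3, 4, 8], [2, 6], [5, 7], [9]], Q = [[1, 4, 6, 8], [2, 5], [3, 9], [7]].

So P = [[1, 3, 4, 8], [2, 6], [5, 7], [9]], Q = [[1, 4, 6, 8], [2, 5], [3, 9], [7]].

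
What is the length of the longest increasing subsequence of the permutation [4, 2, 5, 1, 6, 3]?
3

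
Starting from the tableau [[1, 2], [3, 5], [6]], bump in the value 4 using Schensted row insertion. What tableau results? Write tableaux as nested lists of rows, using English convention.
[[1, 2, 4], [3, 5], [6]]

4 is larger than every entry of row 1, so it is appended to row 1. The new tableau is [[1, 2, 4], [3, 5], [6]].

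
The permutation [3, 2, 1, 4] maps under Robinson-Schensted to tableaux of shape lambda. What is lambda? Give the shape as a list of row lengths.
RSK row insertion gives P = [[1, 4], [2], [3]], which has shape [2, 1, 1].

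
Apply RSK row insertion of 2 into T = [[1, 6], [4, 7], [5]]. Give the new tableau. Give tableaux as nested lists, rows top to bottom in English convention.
In row 1, 2 replaces 6 (the leftmost entry greater than 2); 6 is bumped to row 2. In row 2, 6 replaces 7 (the leftmost entry greater than 6); 7 is bumped to row 3. 7 is appended to row 3. The new tableau is [[1, 2], [4, 6], [5, 7]].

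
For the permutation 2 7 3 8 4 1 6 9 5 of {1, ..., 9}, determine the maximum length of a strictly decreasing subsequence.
3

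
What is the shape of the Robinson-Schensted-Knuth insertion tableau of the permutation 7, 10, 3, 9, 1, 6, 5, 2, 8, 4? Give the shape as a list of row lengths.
[3, 3, 2, 1, 1]

Row-insert each entry into an empty tableau.

After inserting 7: P = [[7]].
After inserting 10: P = [[7, 10]].
After inserting 3: P = [[3, 10], [7]].
After inserting 9: P = [[3, 9], [7, 10]].
After inserting 1: P = [[1, 9], [3, 10], [7]].
After inserting 6: P = [[1, 6], [3, 9], [7, 10]].
After inserting 5: P = [[1, 5], [3, 6], [7, 9], [10]].
After inserting 2: P = [[1, 2], [3, 5], [6, 9], [7], [10]].
After inserting 8: P = [[1, 2, 8], [3, 5], [6, 9], [7], [10]].
After inserting 4: P = [[1, 2, 4], [3, 5, 8], [6, 9], [7], [10]].

The final insertion tableau P = [[1, 2, 4], [3, 5, 8], [6, 9], [7], [10]] has shape [3, 3, 2, 1, 1].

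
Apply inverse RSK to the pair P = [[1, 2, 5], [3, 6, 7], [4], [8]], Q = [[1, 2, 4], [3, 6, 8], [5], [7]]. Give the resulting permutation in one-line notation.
Reverse RSK: for i = n, n-1, ..., 1, locate i in Q, remove the corresponding corner cell from P, and reverse-bump its entry up through P; the value ejected from row 1 is w(i).

So w = 4 8 6 7 1 3 2 5.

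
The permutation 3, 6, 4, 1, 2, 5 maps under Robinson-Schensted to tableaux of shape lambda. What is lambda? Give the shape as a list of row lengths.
Row-insert each entry into an empty tableau.

After inserting 3: P = [[3]].
After inserting 6: P = [[3, 6]].
After inserting 4: P = [[3, 4], [6]].
After inserting 1: P = [[1, 4], [3], [6]].
After inserting 2: P = [[1, 2], [3, 4], [6]].
After inserting 5: P = [[1, 2, 5], [3, 4], [6]].

The final insertion tableau P = [[1, 2, 5], [3, 4], [6]] has shape [3, 2, 1].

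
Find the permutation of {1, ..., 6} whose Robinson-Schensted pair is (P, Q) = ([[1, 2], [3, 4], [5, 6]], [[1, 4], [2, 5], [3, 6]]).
5 3 1 6 4 2

Reverse RSK: for i = n, n-1, ..., 1, locate i in Q, remove the corresponding corner cell from P, and reverse-bump its entry up through P; the value ejected from row 1 is w(i).

So w = 5 3 1 6 4 2.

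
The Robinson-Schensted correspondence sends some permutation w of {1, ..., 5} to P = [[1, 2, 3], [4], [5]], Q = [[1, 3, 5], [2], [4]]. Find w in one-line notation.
Reverse the RSK construction: for i from n down to 1, find the cell of Q containing i, remove the entry at that cell from P, and reverse-bump it up through P; the value ejected from row 1 is w(i).

Step i=5: Q has 5 at row 1, column 3; remove that cell from P, ejecting 3. So w(5) = 3. P is now [[1, 2], [4], [5]].
Step i=4: Q has 4 at row 3, column 1; remove 5 from row 3 of P and reverse-bump: 5 enters row 2 and ejects 4; 4 enters row 1 and ejects 2. So w(4) = 2. P is now [[1, 4], [5]].
Step i=3: Q has 3 at row 1, column 2; remove that cell from P, ejecting 4. So w(3) = 4. P is now [[1], [5]].
Step i=2: Q has 2 at row 2, column 1; remove 5 from row 2 of P and reverse-bump: 5 enters row 1 and ejects 1. So w(2) = 1. P is now [[5]].
Step i=1: Q has 1 at row 1, column 1; remove that cell from P, ejecting 5. So w(1) = 5. P is now [].

So w = 5 1 4 2 3.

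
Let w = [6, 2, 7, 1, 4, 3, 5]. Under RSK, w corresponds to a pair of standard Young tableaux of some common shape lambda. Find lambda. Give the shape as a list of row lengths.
[3, 2, 2]

Row-insert each entry into an empty tableau.

After inserting 6: P = [[6]].
After inserting 2: P = [[2], [6]].
After inserting 7: P = [[2, 7], [6]].
After inserting 1: P = [[1, 7], [2], [6]].
After inserting 4: P = [[1, 4], [2, 7], [6]].
After inserting 3: P = [[1, 3], [2, 4], [6, 7]].
After inserting 5: P = [[1, 3, 5], [2, 4], [6, 7]].

The final insertion tableau P = [[1, 3, 5], [2, 4], [6, 7]] has shape [3, 2, 2].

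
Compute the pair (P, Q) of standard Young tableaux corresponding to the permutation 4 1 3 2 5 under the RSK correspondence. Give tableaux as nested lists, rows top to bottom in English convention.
P = [[1, 2, 5], [3], [4]], Q = [[1, 3, 5], [2], [4]]

Insert each entry of the permutation into P by Schensted row insertion, recording in Q the position of each new cell.

After inserting 4: P = [[4]].
After inserting 1: P = [[1], [4]].
After inserting 3: P = [[1, 3], [4]].
After inserting 2: P = [[1, 2], [3], [4]].
After inserting 5: P = [[1, 2, 5], [3], [4]].

So P = [[1, 2, 5], [3], [4]], Q = [[1, 3, 5], [2], [4]].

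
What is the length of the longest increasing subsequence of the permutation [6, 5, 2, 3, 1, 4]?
3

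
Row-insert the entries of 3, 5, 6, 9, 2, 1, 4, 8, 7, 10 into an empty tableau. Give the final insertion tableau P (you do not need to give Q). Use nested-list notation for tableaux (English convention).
P = [[1, 4, 6, 7, 10], [2, 5, 8], [3, 9]]

After inserting 3: P = [[3]].
After inserting 5: P = [[3, 5]].
After inserting 6: P = [[3, 5, 6]].
After inserting 9: P = [[3, 5, 6, 9]].
After inserting 2: P = [[2, 5, 6, 9], [3]].
After inserting 1: P = [[1, 5, 6, 9], [2], [3]].
After inserting 4: P = [[1, 4, 6, 9], [2, 5], [3]].
After inserting 8: P = [[1, 4, 6, 8], [2, 5, 9], [3]].
After inserting 7: P = [[1, 4, 6, 7], [2, 5, 8], [3, 9]].
After inserting 10: P = [[1, 4, 6, 7, 10], [2, 5, 8], [3, 9]].

So P = [[1, 4, 6, 7, 10], [2, 5, 8], [3, 9]].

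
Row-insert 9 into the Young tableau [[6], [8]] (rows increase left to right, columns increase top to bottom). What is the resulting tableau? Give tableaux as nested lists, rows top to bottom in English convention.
[[6, 9], [8]]

9 is larger than every entry of row 1, so it is appended to row 1. The new tableau is [[6, 9], [8]].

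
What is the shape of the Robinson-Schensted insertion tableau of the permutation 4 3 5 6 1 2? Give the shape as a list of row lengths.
[3, 2, 1]

RSK row insertion gives P = [[1, 2, 6], [3, 5], [4]], which has shape [3, 2, 1].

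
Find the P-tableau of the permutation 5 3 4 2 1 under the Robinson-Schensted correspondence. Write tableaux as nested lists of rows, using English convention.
P = [[1, 4], [2], [3], [5]]

Insert 5: appended to row 1. P = [[5]].
Insert 3: 3 bumps 5 from row 1; 5 starts row 2. P = [[3], [5]].
Insert 4: appended to row 1. P = [[3, 4], [5]].
Insert 2: 2 bumps 3 from row 1; 3 bumps 5 from row 2; 5 starts row 3. P = [[2, 4], [3], [5]].
Insert 1: 1 bumps 2 from row 1; 2 bumps 3 from row 2; 3 bumps 5 from row 3; 5 starts row 4. P = [[1, 4], [2], [3], [5]].

So P = [[1, 4], [2], [3], [5]].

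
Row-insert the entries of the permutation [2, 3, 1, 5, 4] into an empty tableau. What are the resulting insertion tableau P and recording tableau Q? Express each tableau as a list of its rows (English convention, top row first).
Insert each entry of the permutation into P by Schensted row insertion, recording in Q the position of each new cell.

Insert 2: appended to row 1. P = [[2]].
Insert 3: appended to row 1. P = [[2, 3]].
Insert 1: 1 bumps 2 from row 1; 2 starts row 2. P = [[1, 3], [2]].
Insert 5: appended to row 1. P = [[1, 3, 5], [2]].
Insert 4: 4 bumps 5 from row 1; 5 appends to row 2. P = [[1, 3, 4], [2, 5]].

So P = [[1, 3, 4], [2, 5]], Q = [[1, 2, 4], [3, 5]].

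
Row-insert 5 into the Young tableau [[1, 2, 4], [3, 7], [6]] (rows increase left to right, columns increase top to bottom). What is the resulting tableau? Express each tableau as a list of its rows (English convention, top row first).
5 is larger than every entry of row 1, so it is appended to row 1. The new tableau is [[1, 2, 4, 5], [3, 7], [6]].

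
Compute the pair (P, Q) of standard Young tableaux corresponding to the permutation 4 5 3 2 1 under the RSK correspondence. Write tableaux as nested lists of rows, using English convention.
P = [[1, 5], [2], [3], [4]], Q = [[1, 2], [3], [4], [5]]

Insert each entry of the permutation into P by Schensted row insertion, recording in Q the position of each new cell.

Insert 4: appended to row 1. P = [[4]], Q = [[1]].
Insert 5: appended to row 1. P = [[4, 5]], Q = [[1, 2]].
Insert 3: 3 bumps 4 from row 1; 4 starts row 2. P = [[3, 5], [4]], Q = [[1, 2], [3]].
Insert 2: 2 bumps 3 from row 1; 3 bumps 4 from row 2; 4 starts row 3. P = [[2, 5], [3], [4]], Q = [[1, 2], [3], [4]].
Insert 1: 1 bumps 2 from row 1; 2 bumps 3 from row 2; 3 bumps 4 from row 3; 4 starts row 4. P = [[1, 5], [2], [3], [4]], Q = [[1, 2], [3], [4], [5]].

So P = [[1, 5], [2], [3], [4]], Q = [[1, 2], [3], [4], [5]].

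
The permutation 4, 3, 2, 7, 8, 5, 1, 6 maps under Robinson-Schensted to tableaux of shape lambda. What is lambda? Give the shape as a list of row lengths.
RSK row insertion gives P = [[1, 5, 6], [2, 7, 8], [3], [4]], which has shape [3, 3, 1, 1].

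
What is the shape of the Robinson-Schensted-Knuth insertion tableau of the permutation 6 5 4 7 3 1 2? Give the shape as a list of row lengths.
Row-insert each entry into an empty tableau.

After inserting 6: P = [[6]].
After inserting 5: P = [[5], [6]].
After inserting 4: P = [[4], [5], [6]].
After inserting 7: P = [[4, 7], [5], [6]].
After inserting 3: P = [[3, 7], [4], [5], [6]].
After inserting 1: P = [[1, 7], [3], [4], [5], [6]].
After inserting 2: P = [[1, 2], [3, 7], [4], [5], [6]].

The final insertion tableau P = [[1, 2], [3, 7], [4], [5], [6]] has shape [2, 2, 1, 1, 1].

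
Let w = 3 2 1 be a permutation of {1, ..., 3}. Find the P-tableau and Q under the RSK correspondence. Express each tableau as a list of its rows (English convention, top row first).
P = [[1], [2], [3]], Q = [[1], [2], [3]]

Insert each entry of the permutation into P by Schensted row insertion, recording in Q the position of each new cell.

Insert 3: appended to row 1. P = [[3]].
Insert 2: 2 bumps 3 from row 1; 3 starts row 2. P = [[2], [3]].
Insert 1: 1 bumps 2 from row 1; 2 bumps 3 from row 2; 3 starts row 3. P = [[1], [2], [3]].

So P = [[1], [2], [3]], Q = [[1], [2], [3]].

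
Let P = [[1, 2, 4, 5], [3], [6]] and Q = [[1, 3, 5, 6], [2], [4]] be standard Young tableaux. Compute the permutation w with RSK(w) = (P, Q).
Reverse the RSK construction: for i from n down to 1, find the cell of Q containing i, remove the entry at that cell from P, and reverse-bump it up through P; the value ejected from row 1 is w(i).

Step i=6: Q has 6 at row 1, column 4; remove that cell from P, ejecting 5. So w(6) = 5. P is now [[1, 2, 4], [3], [6]].
Step i=5: Q has 5 at row 1, column 3; remove that cell from P, ejecting 4. So w(5) = 4. P is now [[1, 2], [3], [6]].
Step i=4: Q has 4 at row 3, column 1; remove 6 from row 3 of P and reverse-bump: 6 enters row 2 and ejects 3; 3 enters row 1 and ejects 2. So w(4) = 2. P is now [[1, 3], [6]].
Step i=3: Q has 3 at row 1, column 2; remove that cell from P, ejecting 3. So w(3) = 3. P is now [[1], [6]].
Step i=2: Q has 2 at row 2, column 1; remove 6 from row 2 of P and reverse-bump: 6 enters row 1 and ejects 1. So w(2) = 1. P is now [[6]].
Step i=1: Q has 1 at row 1, column 1; remove that cell from P, ejecting 6. So w(1) = 6. P is now [].

So w = 6 1 3 2 4 5.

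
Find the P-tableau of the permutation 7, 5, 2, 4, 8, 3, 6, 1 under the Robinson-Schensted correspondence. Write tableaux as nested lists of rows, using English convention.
Insert 7: appended to row 1. P = [[7]].
Insert 5: 5 bumps 7 from row 1; 7 starts row 2. P = [[5], [7]].
Insert 2: 2 bumps 5 from row 1; 5 bumps 7 from row 2; 7 starts row 3. P = [[2], [5], [7]].
Insert 4: appended to row 1. P = [[2, 4], [5], [7]].
Insert 8: appended to row 1. P = [[2, 4, 8], [5], [7]].
Insert 3: 3 bumps 4 from row 1; 4 bumps 5 from row 2; 5 bumps 7 from row 3; 7 starts row 4. P = [[2, 3, 8], [4], [5], [7]].
Insert 6: 6 bumps 8 from row 1; 8 appends to row 2. P = [[2, 3, 6], [4, 8], [5], [7]].
Insert 1: 1 bumps 2 from row 1; 2 bumps 4 from row 2; 4 bumps 5 from row 3; 5 bumps 7 from row 4; 7 starts row 5. P = [[1, 3, 6], [2, 8], [4], [5], [7]].

So P = [[1, 3, 6], [2, 8], [4], [5], [7]].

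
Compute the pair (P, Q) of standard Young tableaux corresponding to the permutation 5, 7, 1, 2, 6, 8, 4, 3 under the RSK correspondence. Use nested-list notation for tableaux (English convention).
P = [[1, 2, 3, 8], [4, 6], [5], [7]], Q = [[1, 2, 5, 6], [3, 4], [7], [8]]

Insert each entry of the permutation into P by Schensted row insertion, recording in Q the position of each new cell.

After inserting 5: P = [[5]].
After inserting 7: P = [[5, 7]].
After inserting 1: P = [[1, 7], [5]].
After inserting 2: P = [[1, 2], [5, 7]].
After inserting 6: P = [[1, 2, 6], [5, 7]].
After inserting 8: P = [[1, 2, 6, 8], [5, 7]].
After inserting 4: P = [[1, 2, 4, 8], [5, 6], [7]].
After inserting 3: P = [[1, 2, 3, 8], [4, 6], [5], [7]].

So P = [[1, 2, 3, 8], [4, 6], [5], [7]], Q = [[1, 2, 5, 6], [3, 4], [7], [8]].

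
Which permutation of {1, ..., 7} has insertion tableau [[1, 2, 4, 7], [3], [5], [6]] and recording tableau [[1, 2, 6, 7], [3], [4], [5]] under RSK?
1 6 5 3 2 4 7

Reverse RSK: for i = n, n-1, ..., 1, locate i in Q, remove the corresponding corner cell from P, and reverse-bump its entry up through P; the value ejected from row 1 is w(i).

So w = 1 6 5 3 2 4 7.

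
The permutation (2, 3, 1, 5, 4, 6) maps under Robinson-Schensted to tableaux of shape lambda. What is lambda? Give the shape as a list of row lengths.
[4, 2]

RSK row insertion gives P = [[1, 3, 4, 6], [2, 5]], which has shape [4, 2].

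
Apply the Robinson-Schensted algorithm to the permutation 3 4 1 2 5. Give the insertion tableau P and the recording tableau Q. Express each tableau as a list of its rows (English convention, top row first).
Insert each entry of the permutation into P by Schensted row insertion, recording in Q the position of each new cell.

After inserting 3: P = [[3]].
After inserting 4: P = [[3, 4]].
After inserting 1: P = [[1, 4], [3]].
After inserting 2: P = [[1, 2], [3, 4]].
After inserting 5: P = [[1, 2, 5], [3, 4]].

So P = [[1, 2, 5], [3, 4]], Q = [[1, 2, 5], [3, 4]].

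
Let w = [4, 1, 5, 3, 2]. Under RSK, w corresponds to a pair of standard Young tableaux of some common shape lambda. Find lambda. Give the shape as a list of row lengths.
Row-insert each entry into an empty tableau.

After inserting 4: P = [[4]].
After inserting 1: P = [[1], [4]].
After inserting 5: P = [[1, 5], [4]].
After inserting 3: P = [[1, 3], [4, 5]].
After inserting 2: P = [[1, 2], [3, 5], [4]].

The final insertion tableau P = [[1, 2], [3, 5], [4]] has shape [2, 2, 1].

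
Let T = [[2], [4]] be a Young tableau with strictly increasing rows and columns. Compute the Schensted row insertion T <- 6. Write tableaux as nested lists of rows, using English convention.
6 is larger than every entry of row 1, so it is appended to row 1. The new tableau is [[2, 6], [4]].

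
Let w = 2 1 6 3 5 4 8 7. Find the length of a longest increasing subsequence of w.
4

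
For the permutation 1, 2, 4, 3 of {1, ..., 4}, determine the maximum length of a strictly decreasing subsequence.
2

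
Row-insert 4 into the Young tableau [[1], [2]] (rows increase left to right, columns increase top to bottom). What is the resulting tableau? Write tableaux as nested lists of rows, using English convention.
[[1, 4], [2]]

4 is larger than every entry of row 1, so it is appended to row 1. The new tableau is [[1, 4], [2]].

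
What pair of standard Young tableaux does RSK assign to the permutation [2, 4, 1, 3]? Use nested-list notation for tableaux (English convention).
P = [[1, 3], [2, 4]], Q = [[1, 2], [3, 4]]

Insert each entry of the permutation into P by Schensted row insertion, recording in Q the position of each new cell.

Insert 2: appended to row 1. P = [[2]], Q = [[1]].
Insert 4: appended to row 1. P = [[2, 4]], Q = [[1, 2]].
Insert 1: 1 bumps 2 from row 1; 2 starts row 2. P = [[1, 4], [2]], Q = [[1, 2], [3]].
Insert 3: 3 bumps 4 from row 1; 4 appends to row 2. P = [[1, 3], [2, 4]], Q = [[1, 2], [3, 4]].

So P = [[1, 3], [2, 4]], Q = [[1, 2], [3, 4]].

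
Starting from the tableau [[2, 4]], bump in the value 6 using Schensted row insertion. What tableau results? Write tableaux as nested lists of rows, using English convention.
6 is larger than every entry of row 1, so it is appended to row 1. The new tableau is [[2, 4, 6]].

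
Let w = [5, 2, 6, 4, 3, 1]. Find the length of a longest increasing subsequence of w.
2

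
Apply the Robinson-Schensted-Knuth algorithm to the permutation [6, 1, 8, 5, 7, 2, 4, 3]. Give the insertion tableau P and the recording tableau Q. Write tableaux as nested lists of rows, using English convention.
Insert each entry of the permutation into P by Schensted row insertion, recording in Q the position of each new cell.

Insert 6: appended to row 1. P = [[6]], Q = [[1]].
Insert 1: 1 bumps 6 from row 1; 6 starts row 2. P = [[1], [6]], Q = [[1], [2]].
Insert 8: appended to row 1. P = [[1, 8], [6]], Q = [[1, 3], [2]].
Insert 5: 5 bumps 8 from row 1; 8 appends to row 2. P = [[1, 5], [6, 8]], Q = [[1, 3], [2, 4]].
Insert 7: appended to row 1. P = [[1, 5, 7], [6, 8]], Q = [[1, 3, 5], [2, 4]].
Insert 2: 2 bumps 5 from row 1; 5 bumps 6 from row 2; 6 starts row 3. P = [[1, 2, 7], [5, 8], [6]], Q = [[1, 3, 5], [2, 4], [6]].
Insert 4: 4 bumps 7 from row 1; 7 bumps 8 from row 2; 8 appends to row 3. P = [[1, 2, 4], [5, 7], [6, 8]], Q = [[1, 3, 5], [2, 4], [6, 7]].
Insert 3: 3 bumps 4 from row 1; 4 bumps 5 from row 2; 5 bumps 6 from row 3; 6 starts row 4. P = [[1, 2, 3], [4, 7], [5, 8], [6]], Q = [[1, 3, 5], [2, 4], [6, 7], [8]].

So P = [[1, 2, 3], [4, 7], [5, 8], [6]], Q = [[1, 3, 5], [2, 4], [6, 7], [8]].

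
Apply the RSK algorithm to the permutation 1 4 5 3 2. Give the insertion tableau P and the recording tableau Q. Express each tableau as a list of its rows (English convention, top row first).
P = [[1, 2, 5], [3], [4]], Q = [[1, 2, 3], [4], [5]]

Insert each entry of the permutation into P by Schensted row insertion, recording in Q the position of each new cell.

After inserting 1: P = [[1]].
After inserting 4: P = [[1, 4]].
After inserting 5: P = [[1, 4, 5]].
After inserting 3: P = [[1, 3, 5], [4]].
After inserting 2: P = [[1, 2, 5], [3], [4]].

So P = [[1, 2, 5], [3], [4]], Q = [[1, 2, 3], [4], [5]].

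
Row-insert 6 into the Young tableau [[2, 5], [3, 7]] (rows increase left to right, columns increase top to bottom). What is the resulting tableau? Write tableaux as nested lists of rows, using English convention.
[[2, 5, 6], [3, 7]]

6 is larger than every entry of row 1, so it is appended to row 1. The new tableau is [[2, 5, 6], [3, 7]].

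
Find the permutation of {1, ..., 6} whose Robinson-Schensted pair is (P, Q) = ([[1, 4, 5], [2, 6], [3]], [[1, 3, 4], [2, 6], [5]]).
3 2 4 6 1 5

Reverse RSK: for i = n, n-1, ..., 1, locate i in Q, remove the corresponding corner cell from P, and reverse-bump its entry up through P; the value ejected from row 1 is w(i).

So w = 3 2 4 6 1 5.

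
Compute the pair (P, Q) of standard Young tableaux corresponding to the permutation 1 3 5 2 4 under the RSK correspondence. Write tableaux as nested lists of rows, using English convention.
Insert each entry of the permutation into P by Schensted row insertion, recording in Q the position of each new cell.

Insert 1: appended to row 1. P = [[1]], Q = [[1]].
Insert 3: appended to row 1. P = [[1, 3]], Q = [[1, 2]].
Insert 5: appended to row 1. P = [[1, 3, 5]], Q = [[1, 2, 3]].
Insert 2: 2 bumps 3 from row 1; 3 starts row 2. P = [[1, 2, 5], [3]], Q = [[1, 2, 3], [4]].
Insert 4: 4 bumps 5 from row 1; 5 appends to row 2. P = [[1, 2, 4], [3, 5]], Q = [[1, 2, 3], [4, 5]].

So P = [[1, 2, 4], [3, 5]], Q = [[1, 2, 3], [4, 5]].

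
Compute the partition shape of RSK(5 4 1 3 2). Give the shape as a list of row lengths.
RSK row insertion gives P = [[1, 2], [3], [4], [5]], which has shape [2, 1, 1, 1].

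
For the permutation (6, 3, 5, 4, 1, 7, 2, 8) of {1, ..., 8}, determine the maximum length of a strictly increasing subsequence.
4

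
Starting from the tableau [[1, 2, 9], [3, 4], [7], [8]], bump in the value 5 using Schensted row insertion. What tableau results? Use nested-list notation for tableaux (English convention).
[[1, 2, 5], [3, 4, 9], [7], [8]]

In row 1, 5 replaces 9 (the leftmost entry greater than 5); 9 is bumped to row 2. 9 is appended to row 2. The new tableau is [[1, 2, 5], [3, 4, 9], [7], [8]].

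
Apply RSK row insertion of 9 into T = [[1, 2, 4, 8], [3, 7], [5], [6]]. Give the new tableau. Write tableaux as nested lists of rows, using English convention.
[[1, 2, 4, 8, 9], [3, 7], [5], [6]]

9 is larger than every entry of row 1, so it is appended to row 1. The new tableau is [[1, 2, 4, 8, 9], [3, 7], [5], [6]].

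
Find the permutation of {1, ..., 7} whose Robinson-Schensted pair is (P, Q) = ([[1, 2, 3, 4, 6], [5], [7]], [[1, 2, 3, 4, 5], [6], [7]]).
Reverse the RSK construction: for i from n down to 1, find the cell of Q containing i, remove the entry at that cell from P, and reverse-bump it up through P; the value ejected from row 1 is w(i).

Step i=7: Q has 7 at row 3, column 1; remove 7 from row 3 of P and reverse-bump: 7 enters row 2 and ejects 5; 5 enters row 1 and ejects 4. So w(7) = 4. P is now [[1, 2, 3, 5, 6], [7]].
Step i=6: Q has 6 at row 2, column 1; remove 7 from row 2 of P and reverse-bump: 7 enters row 1 and ejects 6. So w(6) = 6. P is now [[1, 2, 3, 5, 7]].
Step i=5: Q has 5 at row 1, column 5; remove that cell from P, ejecting 7. So w(5) = 7. P is now [[1, 2, 3, 5]].
Step i=4: Q has 4 at row 1, column 4; remove that cell from P, ejecting 5. So w(4) = 5. P is now [[1, 2, 3]].
Step i=3: Q has 3 at row 1, column 3; remove that cell from P, ejecting 3. So w(3) = 3. P is now [[1, 2]].
Step i=2: Q has 2 at row 1, column 2; remove that cell from P, ejecting 2. So w(2) = 2. P is now [[1]].
Step i=1: Q has 1 at row 1, column 1; remove that cell from P, ejecting 1. So w(1) = 1. P is now [].

So w = 1 2 3 5 7 6 4.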